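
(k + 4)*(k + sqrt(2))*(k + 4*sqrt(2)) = k^3 + 4*k^2 + 5*sqrt(2)*k^2 + 8*k + 20*sqrt(2)*k + 32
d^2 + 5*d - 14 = (d - 2)*(d + 7)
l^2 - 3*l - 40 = (l - 8)*(l + 5)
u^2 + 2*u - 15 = (u - 3)*(u + 5)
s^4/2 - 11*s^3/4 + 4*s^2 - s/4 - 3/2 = (s/2 + 1/4)*(s - 3)*(s - 2)*(s - 1)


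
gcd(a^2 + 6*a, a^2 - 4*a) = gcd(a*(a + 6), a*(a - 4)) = a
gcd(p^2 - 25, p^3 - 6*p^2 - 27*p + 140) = p + 5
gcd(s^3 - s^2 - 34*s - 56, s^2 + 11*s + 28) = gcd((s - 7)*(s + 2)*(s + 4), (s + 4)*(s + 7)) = s + 4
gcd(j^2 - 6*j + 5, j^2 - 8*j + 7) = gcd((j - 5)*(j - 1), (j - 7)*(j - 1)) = j - 1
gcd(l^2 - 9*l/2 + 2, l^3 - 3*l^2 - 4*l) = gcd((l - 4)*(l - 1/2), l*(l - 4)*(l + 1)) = l - 4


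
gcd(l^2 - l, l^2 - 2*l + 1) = l - 1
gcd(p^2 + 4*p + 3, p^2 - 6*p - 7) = p + 1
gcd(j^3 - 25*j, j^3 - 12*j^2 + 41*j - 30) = j - 5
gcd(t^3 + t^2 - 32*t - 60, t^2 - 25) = t + 5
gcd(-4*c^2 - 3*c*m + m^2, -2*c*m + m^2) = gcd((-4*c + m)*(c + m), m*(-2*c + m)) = 1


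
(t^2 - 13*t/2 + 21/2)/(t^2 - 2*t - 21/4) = 2*(t - 3)/(2*t + 3)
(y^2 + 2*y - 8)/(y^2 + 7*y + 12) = (y - 2)/(y + 3)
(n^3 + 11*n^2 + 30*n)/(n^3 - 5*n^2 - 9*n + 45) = n*(n^2 + 11*n + 30)/(n^3 - 5*n^2 - 9*n + 45)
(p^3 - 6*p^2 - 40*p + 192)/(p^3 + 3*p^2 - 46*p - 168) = (p^2 - 12*p + 32)/(p^2 - 3*p - 28)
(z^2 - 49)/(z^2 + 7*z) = (z - 7)/z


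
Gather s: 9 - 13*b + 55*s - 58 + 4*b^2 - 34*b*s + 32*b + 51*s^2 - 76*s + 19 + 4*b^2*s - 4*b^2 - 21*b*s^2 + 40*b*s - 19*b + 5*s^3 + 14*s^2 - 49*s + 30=5*s^3 + s^2*(65 - 21*b) + s*(4*b^2 + 6*b - 70)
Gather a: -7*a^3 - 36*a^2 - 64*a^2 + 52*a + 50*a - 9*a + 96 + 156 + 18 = -7*a^3 - 100*a^2 + 93*a + 270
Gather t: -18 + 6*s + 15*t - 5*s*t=6*s + t*(15 - 5*s) - 18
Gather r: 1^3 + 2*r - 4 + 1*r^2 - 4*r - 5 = r^2 - 2*r - 8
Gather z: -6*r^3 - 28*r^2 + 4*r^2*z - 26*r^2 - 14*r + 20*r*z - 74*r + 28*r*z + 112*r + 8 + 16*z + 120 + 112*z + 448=-6*r^3 - 54*r^2 + 24*r + z*(4*r^2 + 48*r + 128) + 576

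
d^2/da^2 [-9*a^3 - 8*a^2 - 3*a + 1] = -54*a - 16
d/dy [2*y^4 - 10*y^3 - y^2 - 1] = 2*y*(4*y^2 - 15*y - 1)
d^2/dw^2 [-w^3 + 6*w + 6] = -6*w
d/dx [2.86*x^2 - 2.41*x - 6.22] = 5.72*x - 2.41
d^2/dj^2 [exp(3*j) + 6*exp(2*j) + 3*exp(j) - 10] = (9*exp(2*j) + 24*exp(j) + 3)*exp(j)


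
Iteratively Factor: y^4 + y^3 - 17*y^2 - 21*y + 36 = (y - 4)*(y^3 + 5*y^2 + 3*y - 9) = (y - 4)*(y + 3)*(y^2 + 2*y - 3) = (y - 4)*(y + 3)^2*(y - 1)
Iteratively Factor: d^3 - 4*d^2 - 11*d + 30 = (d - 2)*(d^2 - 2*d - 15) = (d - 2)*(d + 3)*(d - 5)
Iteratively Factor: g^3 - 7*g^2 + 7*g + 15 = (g - 5)*(g^2 - 2*g - 3) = (g - 5)*(g - 3)*(g + 1)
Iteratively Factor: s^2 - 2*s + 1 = (s - 1)*(s - 1)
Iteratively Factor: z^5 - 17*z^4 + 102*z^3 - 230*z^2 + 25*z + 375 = (z - 5)*(z^4 - 12*z^3 + 42*z^2 - 20*z - 75) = (z - 5)*(z - 3)*(z^3 - 9*z^2 + 15*z + 25) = (z - 5)^2*(z - 3)*(z^2 - 4*z - 5) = (z - 5)^2*(z - 3)*(z + 1)*(z - 5)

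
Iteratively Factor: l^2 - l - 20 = (l - 5)*(l + 4)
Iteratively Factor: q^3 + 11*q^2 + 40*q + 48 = (q + 4)*(q^2 + 7*q + 12) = (q + 4)^2*(q + 3)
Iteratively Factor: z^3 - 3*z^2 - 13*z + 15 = (z - 5)*(z^2 + 2*z - 3) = (z - 5)*(z + 3)*(z - 1)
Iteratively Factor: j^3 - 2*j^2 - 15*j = (j)*(j^2 - 2*j - 15) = j*(j + 3)*(j - 5)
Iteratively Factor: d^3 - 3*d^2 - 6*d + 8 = (d + 2)*(d^2 - 5*d + 4) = (d - 4)*(d + 2)*(d - 1)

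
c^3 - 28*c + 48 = (c - 4)*(c - 2)*(c + 6)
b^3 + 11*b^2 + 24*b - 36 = (b - 1)*(b + 6)^2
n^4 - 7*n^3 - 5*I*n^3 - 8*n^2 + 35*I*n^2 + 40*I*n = n*(n - 8)*(n + 1)*(n - 5*I)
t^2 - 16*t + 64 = (t - 8)^2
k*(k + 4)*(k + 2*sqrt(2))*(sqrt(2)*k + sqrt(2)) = sqrt(2)*k^4 + 4*k^3 + 5*sqrt(2)*k^3 + 4*sqrt(2)*k^2 + 20*k^2 + 16*k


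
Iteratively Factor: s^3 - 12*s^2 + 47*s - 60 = (s - 4)*(s^2 - 8*s + 15) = (s - 4)*(s - 3)*(s - 5)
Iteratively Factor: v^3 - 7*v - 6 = (v + 1)*(v^2 - v - 6) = (v - 3)*(v + 1)*(v + 2)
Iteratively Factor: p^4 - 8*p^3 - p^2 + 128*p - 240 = (p - 4)*(p^3 - 4*p^2 - 17*p + 60) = (p - 4)*(p + 4)*(p^2 - 8*p + 15) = (p - 5)*(p - 4)*(p + 4)*(p - 3)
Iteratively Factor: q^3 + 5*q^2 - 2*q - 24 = (q + 4)*(q^2 + q - 6) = (q - 2)*(q + 4)*(q + 3)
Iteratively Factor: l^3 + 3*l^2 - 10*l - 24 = (l - 3)*(l^2 + 6*l + 8) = (l - 3)*(l + 2)*(l + 4)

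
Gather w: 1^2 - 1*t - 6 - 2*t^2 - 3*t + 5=-2*t^2 - 4*t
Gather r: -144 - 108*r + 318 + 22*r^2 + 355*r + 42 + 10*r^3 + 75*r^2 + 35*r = 10*r^3 + 97*r^2 + 282*r + 216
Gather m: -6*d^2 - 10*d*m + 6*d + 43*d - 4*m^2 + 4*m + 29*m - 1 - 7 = -6*d^2 + 49*d - 4*m^2 + m*(33 - 10*d) - 8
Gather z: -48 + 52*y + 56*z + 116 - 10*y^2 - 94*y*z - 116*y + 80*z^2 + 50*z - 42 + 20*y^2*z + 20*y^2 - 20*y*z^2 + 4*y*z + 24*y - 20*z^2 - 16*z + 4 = 10*y^2 - 40*y + z^2*(60 - 20*y) + z*(20*y^2 - 90*y + 90) + 30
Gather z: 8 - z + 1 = 9 - z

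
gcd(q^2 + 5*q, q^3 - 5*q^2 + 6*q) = q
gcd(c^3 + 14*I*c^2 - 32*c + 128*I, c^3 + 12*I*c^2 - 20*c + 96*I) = c^2 + 6*I*c + 16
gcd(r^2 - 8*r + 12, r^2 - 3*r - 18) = r - 6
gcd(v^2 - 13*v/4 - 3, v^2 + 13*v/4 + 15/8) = v + 3/4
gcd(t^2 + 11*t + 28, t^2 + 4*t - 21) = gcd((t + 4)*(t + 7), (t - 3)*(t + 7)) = t + 7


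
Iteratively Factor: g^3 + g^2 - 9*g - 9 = (g + 3)*(g^2 - 2*g - 3) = (g + 1)*(g + 3)*(g - 3)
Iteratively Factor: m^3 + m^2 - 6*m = (m - 2)*(m^2 + 3*m) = (m - 2)*(m + 3)*(m)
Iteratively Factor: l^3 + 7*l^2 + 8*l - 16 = (l + 4)*(l^2 + 3*l - 4) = (l + 4)^2*(l - 1)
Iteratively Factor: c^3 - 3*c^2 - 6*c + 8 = (c - 4)*(c^2 + c - 2) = (c - 4)*(c + 2)*(c - 1)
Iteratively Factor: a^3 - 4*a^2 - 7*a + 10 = (a - 1)*(a^2 - 3*a - 10) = (a - 1)*(a + 2)*(a - 5)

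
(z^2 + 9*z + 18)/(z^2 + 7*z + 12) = (z + 6)/(z + 4)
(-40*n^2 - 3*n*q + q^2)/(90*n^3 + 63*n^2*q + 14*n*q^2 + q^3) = (-8*n + q)/(18*n^2 + 9*n*q + q^2)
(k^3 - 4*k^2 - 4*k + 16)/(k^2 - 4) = k - 4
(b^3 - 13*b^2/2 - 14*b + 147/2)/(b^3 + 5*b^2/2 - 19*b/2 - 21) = (b - 7)/(b + 2)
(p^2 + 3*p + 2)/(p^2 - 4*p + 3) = (p^2 + 3*p + 2)/(p^2 - 4*p + 3)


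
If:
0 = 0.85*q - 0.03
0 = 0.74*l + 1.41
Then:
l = -1.91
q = 0.04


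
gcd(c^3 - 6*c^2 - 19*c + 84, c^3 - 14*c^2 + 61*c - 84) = c^2 - 10*c + 21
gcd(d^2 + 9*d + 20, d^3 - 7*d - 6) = 1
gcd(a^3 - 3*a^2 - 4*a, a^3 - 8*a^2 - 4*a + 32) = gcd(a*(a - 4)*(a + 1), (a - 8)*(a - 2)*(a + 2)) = 1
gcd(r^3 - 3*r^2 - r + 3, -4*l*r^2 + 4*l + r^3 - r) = r^2 - 1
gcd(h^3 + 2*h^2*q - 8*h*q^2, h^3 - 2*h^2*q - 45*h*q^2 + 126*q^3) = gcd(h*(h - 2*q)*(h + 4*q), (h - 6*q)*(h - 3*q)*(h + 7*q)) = 1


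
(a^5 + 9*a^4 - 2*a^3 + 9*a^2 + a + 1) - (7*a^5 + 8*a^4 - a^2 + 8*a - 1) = -6*a^5 + a^4 - 2*a^3 + 10*a^2 - 7*a + 2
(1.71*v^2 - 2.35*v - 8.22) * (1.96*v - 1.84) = 3.3516*v^3 - 7.7524*v^2 - 11.7872*v + 15.1248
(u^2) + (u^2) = 2*u^2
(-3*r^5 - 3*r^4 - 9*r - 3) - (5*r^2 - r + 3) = -3*r^5 - 3*r^4 - 5*r^2 - 8*r - 6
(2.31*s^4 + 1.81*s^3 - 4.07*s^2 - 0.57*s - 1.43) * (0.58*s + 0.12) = 1.3398*s^5 + 1.327*s^4 - 2.1434*s^3 - 0.819*s^2 - 0.8978*s - 0.1716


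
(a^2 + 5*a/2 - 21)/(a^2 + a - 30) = (a - 7/2)/(a - 5)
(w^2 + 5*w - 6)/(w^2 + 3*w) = (w^2 + 5*w - 6)/(w*(w + 3))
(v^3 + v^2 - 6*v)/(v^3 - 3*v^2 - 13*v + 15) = v*(v - 2)/(v^2 - 6*v + 5)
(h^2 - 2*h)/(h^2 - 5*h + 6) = h/(h - 3)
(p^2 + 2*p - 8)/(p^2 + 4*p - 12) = (p + 4)/(p + 6)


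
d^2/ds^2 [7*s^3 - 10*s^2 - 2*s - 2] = 42*s - 20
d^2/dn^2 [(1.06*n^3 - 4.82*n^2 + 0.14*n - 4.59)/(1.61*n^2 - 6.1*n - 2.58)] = (-8.5265128291212e-14*n^4 - 6.25739599999997*n^3 - 91.4206499999999*n^2 + 316.294236*n - 448.29402)/(4.173281*n^6 - 47.43543*n^5 + 159.661446*n^4 - 74.95192*n^3 - 255.854988*n^2 - 121.81212*n - 17.173512)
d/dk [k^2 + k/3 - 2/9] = 2*k + 1/3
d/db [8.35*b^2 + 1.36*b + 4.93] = 16.7*b + 1.36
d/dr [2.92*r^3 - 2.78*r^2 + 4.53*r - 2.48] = 8.76*r^2 - 5.56*r + 4.53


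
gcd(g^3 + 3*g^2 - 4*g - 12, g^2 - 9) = g + 3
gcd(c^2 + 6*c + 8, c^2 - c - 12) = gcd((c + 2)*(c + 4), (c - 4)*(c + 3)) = 1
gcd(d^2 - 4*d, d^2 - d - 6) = 1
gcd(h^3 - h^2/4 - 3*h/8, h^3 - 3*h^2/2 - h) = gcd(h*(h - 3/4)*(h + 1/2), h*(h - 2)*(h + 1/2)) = h^2 + h/2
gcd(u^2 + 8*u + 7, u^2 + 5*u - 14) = u + 7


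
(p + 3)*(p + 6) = p^2 + 9*p + 18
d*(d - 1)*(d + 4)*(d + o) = d^4 + d^3*o + 3*d^3 + 3*d^2*o - 4*d^2 - 4*d*o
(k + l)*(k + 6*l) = k^2 + 7*k*l + 6*l^2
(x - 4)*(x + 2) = x^2 - 2*x - 8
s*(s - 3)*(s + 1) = s^3 - 2*s^2 - 3*s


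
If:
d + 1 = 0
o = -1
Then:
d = -1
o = -1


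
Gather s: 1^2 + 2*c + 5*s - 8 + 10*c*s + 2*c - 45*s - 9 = 4*c + s*(10*c - 40) - 16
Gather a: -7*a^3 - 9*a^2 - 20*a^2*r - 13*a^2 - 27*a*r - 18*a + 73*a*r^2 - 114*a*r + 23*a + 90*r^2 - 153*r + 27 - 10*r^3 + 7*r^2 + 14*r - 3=-7*a^3 + a^2*(-20*r - 22) + a*(73*r^2 - 141*r + 5) - 10*r^3 + 97*r^2 - 139*r + 24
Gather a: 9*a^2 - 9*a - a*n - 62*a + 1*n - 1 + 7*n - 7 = 9*a^2 + a*(-n - 71) + 8*n - 8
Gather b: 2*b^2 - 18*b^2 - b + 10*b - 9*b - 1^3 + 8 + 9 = 16 - 16*b^2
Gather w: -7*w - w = -8*w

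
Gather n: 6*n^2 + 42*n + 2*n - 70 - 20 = 6*n^2 + 44*n - 90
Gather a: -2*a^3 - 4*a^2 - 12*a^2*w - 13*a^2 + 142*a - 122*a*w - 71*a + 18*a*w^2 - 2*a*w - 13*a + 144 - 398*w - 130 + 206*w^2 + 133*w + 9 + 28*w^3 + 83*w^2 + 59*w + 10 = -2*a^3 + a^2*(-12*w - 17) + a*(18*w^2 - 124*w + 58) + 28*w^3 + 289*w^2 - 206*w + 33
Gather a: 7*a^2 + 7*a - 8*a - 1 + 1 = 7*a^2 - a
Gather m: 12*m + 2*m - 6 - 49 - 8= 14*m - 63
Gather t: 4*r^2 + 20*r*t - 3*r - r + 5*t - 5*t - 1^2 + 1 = 4*r^2 + 20*r*t - 4*r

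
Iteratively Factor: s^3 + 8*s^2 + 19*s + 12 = (s + 1)*(s^2 + 7*s + 12) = (s + 1)*(s + 4)*(s + 3)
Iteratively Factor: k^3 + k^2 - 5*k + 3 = (k - 1)*(k^2 + 2*k - 3) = (k - 1)^2*(k + 3)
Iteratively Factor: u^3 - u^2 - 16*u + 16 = (u + 4)*(u^2 - 5*u + 4) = (u - 4)*(u + 4)*(u - 1)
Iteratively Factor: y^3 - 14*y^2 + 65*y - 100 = (y - 5)*(y^2 - 9*y + 20) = (y - 5)^2*(y - 4)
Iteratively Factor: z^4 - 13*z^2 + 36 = (z - 3)*(z^3 + 3*z^2 - 4*z - 12) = (z - 3)*(z - 2)*(z^2 + 5*z + 6) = (z - 3)*(z - 2)*(z + 2)*(z + 3)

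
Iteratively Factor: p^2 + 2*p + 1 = (p + 1)*(p + 1)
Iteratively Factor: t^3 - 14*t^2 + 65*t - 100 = (t - 5)*(t^2 - 9*t + 20) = (t - 5)*(t - 4)*(t - 5)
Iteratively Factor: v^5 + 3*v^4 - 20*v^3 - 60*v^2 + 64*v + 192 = (v + 3)*(v^4 - 20*v^2 + 64) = (v - 4)*(v + 3)*(v^3 + 4*v^2 - 4*v - 16) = (v - 4)*(v + 3)*(v + 4)*(v^2 - 4) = (v - 4)*(v - 2)*(v + 3)*(v + 4)*(v + 2)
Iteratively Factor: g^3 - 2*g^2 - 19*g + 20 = (g - 5)*(g^2 + 3*g - 4) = (g - 5)*(g - 1)*(g + 4)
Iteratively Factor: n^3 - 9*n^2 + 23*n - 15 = (n - 5)*(n^2 - 4*n + 3) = (n - 5)*(n - 1)*(n - 3)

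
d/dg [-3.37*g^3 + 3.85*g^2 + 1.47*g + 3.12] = -10.11*g^2 + 7.7*g + 1.47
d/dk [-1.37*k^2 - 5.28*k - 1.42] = -2.74*k - 5.28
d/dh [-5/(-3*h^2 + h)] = 5*(1 - 6*h)/(h^2*(3*h - 1)^2)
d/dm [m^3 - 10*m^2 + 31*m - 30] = 3*m^2 - 20*m + 31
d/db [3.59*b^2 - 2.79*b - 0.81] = 7.18*b - 2.79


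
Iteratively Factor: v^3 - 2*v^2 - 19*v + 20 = (v + 4)*(v^2 - 6*v + 5) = (v - 1)*(v + 4)*(v - 5)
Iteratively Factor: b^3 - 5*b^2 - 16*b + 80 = (b - 5)*(b^2 - 16) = (b - 5)*(b + 4)*(b - 4)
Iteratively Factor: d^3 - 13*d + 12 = (d + 4)*(d^2 - 4*d + 3) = (d - 3)*(d + 4)*(d - 1)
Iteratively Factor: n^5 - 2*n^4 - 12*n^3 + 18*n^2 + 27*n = (n - 3)*(n^4 + n^3 - 9*n^2 - 9*n) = (n - 3)*(n + 1)*(n^3 - 9*n) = n*(n - 3)*(n + 1)*(n^2 - 9) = n*(n - 3)^2*(n + 1)*(n + 3)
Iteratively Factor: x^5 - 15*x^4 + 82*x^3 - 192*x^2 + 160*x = (x - 5)*(x^4 - 10*x^3 + 32*x^2 - 32*x) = (x - 5)*(x - 2)*(x^3 - 8*x^2 + 16*x) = (x - 5)*(x - 4)*(x - 2)*(x^2 - 4*x) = x*(x - 5)*(x - 4)*(x - 2)*(x - 4)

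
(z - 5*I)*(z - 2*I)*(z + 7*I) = z^3 + 39*z - 70*I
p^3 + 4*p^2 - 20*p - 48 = (p - 4)*(p + 2)*(p + 6)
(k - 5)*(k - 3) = k^2 - 8*k + 15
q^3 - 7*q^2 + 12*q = q*(q - 4)*(q - 3)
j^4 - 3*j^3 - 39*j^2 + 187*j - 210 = (j - 5)*(j - 3)*(j - 2)*(j + 7)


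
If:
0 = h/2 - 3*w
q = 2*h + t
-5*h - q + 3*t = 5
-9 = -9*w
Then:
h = 6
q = 71/2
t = 47/2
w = 1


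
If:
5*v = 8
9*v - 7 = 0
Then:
No Solution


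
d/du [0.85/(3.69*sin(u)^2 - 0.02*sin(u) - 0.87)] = (0.017 - 6.273*sin(u))*cos(u)/(-3.69*sin(u)^2 + 0.02*sin(u) + 0.87)^2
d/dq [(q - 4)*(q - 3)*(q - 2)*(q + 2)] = 4*q^3 - 21*q^2 + 16*q + 28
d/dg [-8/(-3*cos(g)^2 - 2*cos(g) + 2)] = 16*(3*cos(g) + 1)*sin(g)/(3*cos(g)^2 + 2*cos(g) - 2)^2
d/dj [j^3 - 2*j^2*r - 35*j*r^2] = 3*j^2 - 4*j*r - 35*r^2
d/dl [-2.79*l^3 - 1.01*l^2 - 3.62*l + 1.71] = -8.37*l^2 - 2.02*l - 3.62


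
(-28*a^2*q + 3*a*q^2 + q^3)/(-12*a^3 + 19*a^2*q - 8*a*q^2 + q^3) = q*(7*a + q)/(3*a^2 - 4*a*q + q^2)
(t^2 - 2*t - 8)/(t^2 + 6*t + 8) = (t - 4)/(t + 4)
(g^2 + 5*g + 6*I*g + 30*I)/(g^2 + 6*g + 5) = (g + 6*I)/(g + 1)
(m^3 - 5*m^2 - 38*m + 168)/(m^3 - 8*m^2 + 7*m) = (m^2 + 2*m - 24)/(m*(m - 1))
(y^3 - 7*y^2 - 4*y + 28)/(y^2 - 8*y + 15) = (y^3 - 7*y^2 - 4*y + 28)/(y^2 - 8*y + 15)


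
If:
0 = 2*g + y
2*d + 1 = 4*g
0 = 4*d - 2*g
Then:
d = 1/6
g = 1/3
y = -2/3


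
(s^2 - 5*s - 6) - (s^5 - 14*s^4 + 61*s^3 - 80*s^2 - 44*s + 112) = -s^5 + 14*s^4 - 61*s^3 + 81*s^2 + 39*s - 118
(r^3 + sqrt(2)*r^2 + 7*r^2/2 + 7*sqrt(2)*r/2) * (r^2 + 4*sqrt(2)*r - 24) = r^5 + 7*r^4/2 + 5*sqrt(2)*r^4 - 16*r^3 + 35*sqrt(2)*r^3/2 - 56*r^2 - 24*sqrt(2)*r^2 - 84*sqrt(2)*r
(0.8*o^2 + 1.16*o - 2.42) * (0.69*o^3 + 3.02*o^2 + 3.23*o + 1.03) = 0.552*o^5 + 3.2164*o^4 + 4.4174*o^3 - 2.7376*o^2 - 6.6218*o - 2.4926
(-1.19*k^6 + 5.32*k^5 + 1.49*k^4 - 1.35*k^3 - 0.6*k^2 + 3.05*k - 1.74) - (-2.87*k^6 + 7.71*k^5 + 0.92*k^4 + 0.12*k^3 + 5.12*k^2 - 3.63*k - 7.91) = 1.68*k^6 - 2.39*k^5 + 0.57*k^4 - 1.47*k^3 - 5.72*k^2 + 6.68*k + 6.17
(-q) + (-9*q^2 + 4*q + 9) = -9*q^2 + 3*q + 9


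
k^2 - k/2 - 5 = (k - 5/2)*(k + 2)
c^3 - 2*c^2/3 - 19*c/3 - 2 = (c - 3)*(c + 1/3)*(c + 2)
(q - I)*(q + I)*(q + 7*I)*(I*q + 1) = I*q^4 - 6*q^3 + 8*I*q^2 - 6*q + 7*I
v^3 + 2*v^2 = v^2*(v + 2)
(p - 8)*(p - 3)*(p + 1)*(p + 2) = p^4 - 8*p^3 - 7*p^2 + 50*p + 48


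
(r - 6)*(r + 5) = r^2 - r - 30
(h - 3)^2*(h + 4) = h^3 - 2*h^2 - 15*h + 36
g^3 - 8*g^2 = g^2*(g - 8)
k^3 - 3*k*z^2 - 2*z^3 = (k - 2*z)*(k + z)^2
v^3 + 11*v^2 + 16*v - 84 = (v - 2)*(v + 6)*(v + 7)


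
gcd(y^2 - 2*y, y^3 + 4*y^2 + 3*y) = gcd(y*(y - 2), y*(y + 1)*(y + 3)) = y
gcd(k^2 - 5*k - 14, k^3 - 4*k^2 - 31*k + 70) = k - 7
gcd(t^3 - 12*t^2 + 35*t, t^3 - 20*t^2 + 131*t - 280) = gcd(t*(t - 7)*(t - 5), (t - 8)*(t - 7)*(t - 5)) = t^2 - 12*t + 35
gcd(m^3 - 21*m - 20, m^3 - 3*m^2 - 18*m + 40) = m^2 - m - 20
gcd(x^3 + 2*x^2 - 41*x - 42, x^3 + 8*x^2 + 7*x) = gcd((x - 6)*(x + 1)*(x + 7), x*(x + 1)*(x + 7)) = x^2 + 8*x + 7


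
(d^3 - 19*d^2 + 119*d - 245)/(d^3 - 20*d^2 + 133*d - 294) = (d - 5)/(d - 6)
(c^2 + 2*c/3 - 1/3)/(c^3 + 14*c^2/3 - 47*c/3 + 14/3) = (c + 1)/(c^2 + 5*c - 14)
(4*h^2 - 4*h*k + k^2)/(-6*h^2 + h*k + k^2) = (-2*h + k)/(3*h + k)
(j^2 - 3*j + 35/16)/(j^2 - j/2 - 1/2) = (-16*j^2 + 48*j - 35)/(8*(-2*j^2 + j + 1))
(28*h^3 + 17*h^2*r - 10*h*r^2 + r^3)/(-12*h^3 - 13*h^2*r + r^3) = (-7*h + r)/(3*h + r)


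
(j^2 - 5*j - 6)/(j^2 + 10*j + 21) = (j^2 - 5*j - 6)/(j^2 + 10*j + 21)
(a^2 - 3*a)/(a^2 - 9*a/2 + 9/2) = 2*a/(2*a - 3)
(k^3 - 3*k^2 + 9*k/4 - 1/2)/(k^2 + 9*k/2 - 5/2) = (k^2 - 5*k/2 + 1)/(k + 5)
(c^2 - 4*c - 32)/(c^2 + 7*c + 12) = (c - 8)/(c + 3)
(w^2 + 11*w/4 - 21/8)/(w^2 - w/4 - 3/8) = (2*w + 7)/(2*w + 1)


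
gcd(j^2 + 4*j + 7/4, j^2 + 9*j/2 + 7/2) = j + 7/2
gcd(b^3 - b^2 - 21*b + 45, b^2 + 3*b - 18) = b - 3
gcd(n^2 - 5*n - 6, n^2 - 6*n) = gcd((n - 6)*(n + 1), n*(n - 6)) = n - 6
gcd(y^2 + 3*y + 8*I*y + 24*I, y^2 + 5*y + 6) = y + 3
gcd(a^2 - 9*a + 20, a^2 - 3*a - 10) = a - 5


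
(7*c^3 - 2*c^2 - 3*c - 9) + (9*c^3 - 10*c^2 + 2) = 16*c^3 - 12*c^2 - 3*c - 7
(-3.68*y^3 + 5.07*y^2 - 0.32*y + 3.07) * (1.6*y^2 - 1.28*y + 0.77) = -5.888*y^5 + 12.8224*y^4 - 9.8352*y^3 + 9.2255*y^2 - 4.176*y + 2.3639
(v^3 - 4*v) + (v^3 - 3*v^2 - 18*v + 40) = 2*v^3 - 3*v^2 - 22*v + 40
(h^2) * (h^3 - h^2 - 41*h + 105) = h^5 - h^4 - 41*h^3 + 105*h^2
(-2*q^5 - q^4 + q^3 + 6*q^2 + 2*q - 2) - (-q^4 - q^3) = -2*q^5 + 2*q^3 + 6*q^2 + 2*q - 2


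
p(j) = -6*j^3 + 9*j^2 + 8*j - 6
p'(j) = -18*j^2 + 18*j + 8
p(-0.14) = -6.93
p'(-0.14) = 5.13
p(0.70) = 1.95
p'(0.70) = 11.78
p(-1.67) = 33.68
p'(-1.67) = -72.26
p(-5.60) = 1285.14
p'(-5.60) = -657.28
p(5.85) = -852.41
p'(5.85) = -502.70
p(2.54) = -25.94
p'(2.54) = -62.41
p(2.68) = -35.41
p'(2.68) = -73.04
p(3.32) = -99.80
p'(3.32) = -130.64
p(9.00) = -3579.00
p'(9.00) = -1288.00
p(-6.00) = 1566.00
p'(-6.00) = -748.00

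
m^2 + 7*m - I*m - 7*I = (m + 7)*(m - I)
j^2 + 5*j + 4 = (j + 1)*(j + 4)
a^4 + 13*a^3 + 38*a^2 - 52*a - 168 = (a - 2)*(a + 2)*(a + 6)*(a + 7)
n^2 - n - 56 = (n - 8)*(n + 7)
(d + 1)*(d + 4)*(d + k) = d^3 + d^2*k + 5*d^2 + 5*d*k + 4*d + 4*k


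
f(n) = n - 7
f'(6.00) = 1.00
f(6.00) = -1.00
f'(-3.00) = 1.00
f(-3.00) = -10.00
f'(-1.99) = 1.00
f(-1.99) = -8.99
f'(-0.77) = 1.00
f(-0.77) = -7.77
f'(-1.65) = 1.00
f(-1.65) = -8.65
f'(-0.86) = 1.00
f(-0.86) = -7.86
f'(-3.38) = 1.00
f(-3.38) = -10.38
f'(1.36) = 1.00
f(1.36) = -5.64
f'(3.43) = 1.00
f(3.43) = -3.57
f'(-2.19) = 1.00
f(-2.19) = -9.19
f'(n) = 1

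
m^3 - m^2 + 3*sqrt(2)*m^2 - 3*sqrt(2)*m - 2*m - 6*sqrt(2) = (m - 2)*(m + 1)*(m + 3*sqrt(2))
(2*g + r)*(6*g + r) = 12*g^2 + 8*g*r + r^2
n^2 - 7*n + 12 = (n - 4)*(n - 3)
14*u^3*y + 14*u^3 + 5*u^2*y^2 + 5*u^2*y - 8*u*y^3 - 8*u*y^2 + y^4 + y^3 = (-7*u + y)*(-2*u + y)*(u + y)*(y + 1)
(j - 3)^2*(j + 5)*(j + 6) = j^4 + 5*j^3 - 27*j^2 - 81*j + 270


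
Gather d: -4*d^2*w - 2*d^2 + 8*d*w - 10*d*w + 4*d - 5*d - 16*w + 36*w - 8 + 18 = d^2*(-4*w - 2) + d*(-2*w - 1) + 20*w + 10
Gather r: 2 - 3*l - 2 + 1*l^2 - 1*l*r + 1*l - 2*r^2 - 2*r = l^2 - 2*l - 2*r^2 + r*(-l - 2)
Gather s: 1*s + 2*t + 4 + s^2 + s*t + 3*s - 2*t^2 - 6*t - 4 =s^2 + s*(t + 4) - 2*t^2 - 4*t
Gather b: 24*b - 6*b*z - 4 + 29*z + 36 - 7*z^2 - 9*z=b*(24 - 6*z) - 7*z^2 + 20*z + 32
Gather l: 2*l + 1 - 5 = 2*l - 4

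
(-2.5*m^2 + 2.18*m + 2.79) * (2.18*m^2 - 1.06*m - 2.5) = -5.45*m^4 + 7.4024*m^3 + 10.0214*m^2 - 8.4074*m - 6.975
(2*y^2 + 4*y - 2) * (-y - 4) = -2*y^3 - 12*y^2 - 14*y + 8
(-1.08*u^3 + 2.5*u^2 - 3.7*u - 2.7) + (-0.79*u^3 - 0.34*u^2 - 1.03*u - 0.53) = -1.87*u^3 + 2.16*u^2 - 4.73*u - 3.23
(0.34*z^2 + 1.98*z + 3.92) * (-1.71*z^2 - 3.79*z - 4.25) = -0.5814*z^4 - 4.6744*z^3 - 15.6524*z^2 - 23.2718*z - 16.66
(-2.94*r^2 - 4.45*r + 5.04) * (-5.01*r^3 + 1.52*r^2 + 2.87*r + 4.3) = 14.7294*r^5 + 17.8257*r^4 - 40.4522*r^3 - 17.7527*r^2 - 4.6702*r + 21.672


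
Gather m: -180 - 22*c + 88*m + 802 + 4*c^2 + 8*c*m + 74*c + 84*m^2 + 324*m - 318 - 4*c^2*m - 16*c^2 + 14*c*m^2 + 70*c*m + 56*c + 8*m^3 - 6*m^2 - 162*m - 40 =-12*c^2 + 108*c + 8*m^3 + m^2*(14*c + 78) + m*(-4*c^2 + 78*c + 250) + 264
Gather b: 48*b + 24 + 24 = 48*b + 48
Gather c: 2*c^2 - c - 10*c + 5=2*c^2 - 11*c + 5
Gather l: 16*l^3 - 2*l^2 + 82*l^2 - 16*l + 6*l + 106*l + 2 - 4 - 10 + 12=16*l^3 + 80*l^2 + 96*l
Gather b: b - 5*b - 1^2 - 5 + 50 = 44 - 4*b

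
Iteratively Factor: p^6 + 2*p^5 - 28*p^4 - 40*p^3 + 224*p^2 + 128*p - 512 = (p - 4)*(p^5 + 6*p^4 - 4*p^3 - 56*p^2 + 128) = (p - 4)*(p - 2)*(p^4 + 8*p^3 + 12*p^2 - 32*p - 64) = (p - 4)*(p - 2)*(p + 4)*(p^3 + 4*p^2 - 4*p - 16) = (p - 4)*(p - 2)*(p + 4)^2*(p^2 - 4) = (p - 4)*(p - 2)^2*(p + 4)^2*(p + 2)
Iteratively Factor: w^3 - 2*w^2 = (w - 2)*(w^2) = w*(w - 2)*(w)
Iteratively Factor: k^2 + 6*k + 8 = (k + 2)*(k + 4)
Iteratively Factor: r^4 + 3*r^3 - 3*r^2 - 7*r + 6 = (r - 1)*(r^3 + 4*r^2 + r - 6) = (r - 1)*(r + 3)*(r^2 + r - 2) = (r - 1)*(r + 2)*(r + 3)*(r - 1)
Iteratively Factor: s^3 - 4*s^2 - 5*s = (s - 5)*(s^2 + s) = s*(s - 5)*(s + 1)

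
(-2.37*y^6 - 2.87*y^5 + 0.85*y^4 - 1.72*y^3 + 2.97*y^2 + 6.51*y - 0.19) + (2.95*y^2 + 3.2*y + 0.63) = -2.37*y^6 - 2.87*y^5 + 0.85*y^4 - 1.72*y^3 + 5.92*y^2 + 9.71*y + 0.44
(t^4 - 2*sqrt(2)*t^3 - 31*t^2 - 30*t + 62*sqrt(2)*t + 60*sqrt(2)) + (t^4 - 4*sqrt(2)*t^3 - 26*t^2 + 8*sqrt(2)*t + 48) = 2*t^4 - 6*sqrt(2)*t^3 - 57*t^2 - 30*t + 70*sqrt(2)*t + 48 + 60*sqrt(2)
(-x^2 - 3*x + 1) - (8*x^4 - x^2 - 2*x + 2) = -8*x^4 - x - 1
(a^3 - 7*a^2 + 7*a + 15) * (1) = a^3 - 7*a^2 + 7*a + 15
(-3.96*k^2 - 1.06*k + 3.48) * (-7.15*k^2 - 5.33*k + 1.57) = 28.314*k^4 + 28.6858*k^3 - 25.4494*k^2 - 20.2126*k + 5.4636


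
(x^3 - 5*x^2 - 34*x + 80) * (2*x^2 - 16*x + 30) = 2*x^5 - 26*x^4 + 42*x^3 + 554*x^2 - 2300*x + 2400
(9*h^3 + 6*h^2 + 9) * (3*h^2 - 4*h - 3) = 27*h^5 - 18*h^4 - 51*h^3 + 9*h^2 - 36*h - 27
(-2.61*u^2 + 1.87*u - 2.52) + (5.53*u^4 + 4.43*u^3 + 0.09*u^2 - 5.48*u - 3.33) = 5.53*u^4 + 4.43*u^3 - 2.52*u^2 - 3.61*u - 5.85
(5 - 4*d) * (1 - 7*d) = 28*d^2 - 39*d + 5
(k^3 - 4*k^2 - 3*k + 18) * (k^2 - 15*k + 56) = k^5 - 19*k^4 + 113*k^3 - 161*k^2 - 438*k + 1008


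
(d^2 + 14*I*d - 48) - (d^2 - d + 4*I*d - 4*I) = d + 10*I*d - 48 + 4*I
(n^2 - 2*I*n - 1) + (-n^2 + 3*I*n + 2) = I*n + 1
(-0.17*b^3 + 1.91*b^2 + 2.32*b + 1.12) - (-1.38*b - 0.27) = -0.17*b^3 + 1.91*b^2 + 3.7*b + 1.39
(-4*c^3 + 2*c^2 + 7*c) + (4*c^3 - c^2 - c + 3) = c^2 + 6*c + 3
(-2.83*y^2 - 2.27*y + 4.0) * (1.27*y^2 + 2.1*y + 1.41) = -3.5941*y^4 - 8.8259*y^3 - 3.6773*y^2 + 5.1993*y + 5.64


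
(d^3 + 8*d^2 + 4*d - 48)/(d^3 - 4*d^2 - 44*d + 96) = (d + 4)/(d - 8)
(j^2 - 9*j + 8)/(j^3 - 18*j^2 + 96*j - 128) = (j - 1)/(j^2 - 10*j + 16)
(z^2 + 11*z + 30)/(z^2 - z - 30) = (z + 6)/(z - 6)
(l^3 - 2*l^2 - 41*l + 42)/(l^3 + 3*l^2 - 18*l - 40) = (l^3 - 2*l^2 - 41*l + 42)/(l^3 + 3*l^2 - 18*l - 40)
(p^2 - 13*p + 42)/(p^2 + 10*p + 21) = (p^2 - 13*p + 42)/(p^2 + 10*p + 21)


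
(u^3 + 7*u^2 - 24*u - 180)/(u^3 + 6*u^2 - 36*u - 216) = (u - 5)/(u - 6)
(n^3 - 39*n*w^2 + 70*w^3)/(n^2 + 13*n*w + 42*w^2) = (n^2 - 7*n*w + 10*w^2)/(n + 6*w)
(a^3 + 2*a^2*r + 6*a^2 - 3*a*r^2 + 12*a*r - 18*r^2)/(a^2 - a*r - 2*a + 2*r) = (a^2 + 3*a*r + 6*a + 18*r)/(a - 2)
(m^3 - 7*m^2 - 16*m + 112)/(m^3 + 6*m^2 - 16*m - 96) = (m - 7)/(m + 6)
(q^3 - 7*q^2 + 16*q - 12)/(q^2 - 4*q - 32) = (-q^3 + 7*q^2 - 16*q + 12)/(-q^2 + 4*q + 32)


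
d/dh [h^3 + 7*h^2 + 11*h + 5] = 3*h^2 + 14*h + 11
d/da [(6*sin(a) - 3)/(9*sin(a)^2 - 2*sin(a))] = 6*(-9*cos(a) + 9/tan(a) - cos(a)/sin(a)^2)/(9*sin(a) - 2)^2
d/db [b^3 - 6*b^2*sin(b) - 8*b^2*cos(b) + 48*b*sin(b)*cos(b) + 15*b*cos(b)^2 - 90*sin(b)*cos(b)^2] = 8*b^2*sin(b) - 6*b^2*cos(b) + 3*b^2 - 12*b*sin(b) - 15*b*sin(2*b) - 16*b*cos(b) + 48*b*cos(2*b) + 24*sin(2*b) - 45*cos(b)/2 + 15*cos(2*b)/2 - 135*cos(3*b)/2 + 15/2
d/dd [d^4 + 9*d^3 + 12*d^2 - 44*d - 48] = 4*d^3 + 27*d^2 + 24*d - 44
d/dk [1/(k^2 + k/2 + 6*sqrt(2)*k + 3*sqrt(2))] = 2*(-4*k - 12*sqrt(2) - 1)/(2*k^2 + k + 12*sqrt(2)*k + 6*sqrt(2))^2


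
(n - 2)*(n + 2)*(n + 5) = n^3 + 5*n^2 - 4*n - 20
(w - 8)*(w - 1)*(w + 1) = w^3 - 8*w^2 - w + 8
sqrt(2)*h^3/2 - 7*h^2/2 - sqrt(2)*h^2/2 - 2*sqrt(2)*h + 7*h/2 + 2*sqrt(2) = (h - 1)*(h - 4*sqrt(2))*(sqrt(2)*h/2 + 1/2)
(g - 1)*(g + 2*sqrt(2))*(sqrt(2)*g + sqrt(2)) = sqrt(2)*g^3 + 4*g^2 - sqrt(2)*g - 4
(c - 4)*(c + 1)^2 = c^3 - 2*c^2 - 7*c - 4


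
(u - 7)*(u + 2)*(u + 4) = u^3 - u^2 - 34*u - 56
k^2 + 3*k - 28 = (k - 4)*(k + 7)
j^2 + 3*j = j*(j + 3)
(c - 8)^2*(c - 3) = c^3 - 19*c^2 + 112*c - 192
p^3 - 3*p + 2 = (p - 1)^2*(p + 2)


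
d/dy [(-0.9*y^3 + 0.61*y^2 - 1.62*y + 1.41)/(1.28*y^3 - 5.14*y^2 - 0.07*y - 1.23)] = (-4.44089209850063e-16*y^5 + 3.8452*y^4 + 4.2732*y^3 - 10.4629*y^2 + 12.9942*y + 2.0913)/(1.6384*y^6 - 13.1584*y^5 + 26.2404*y^4 - 2.4292*y^3 + 12.6493*y^2 + 0.1722*y + 1.5129)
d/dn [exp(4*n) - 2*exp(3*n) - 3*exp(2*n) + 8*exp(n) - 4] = (4*exp(3*n) - 6*exp(2*n) - 6*exp(n) + 8)*exp(n)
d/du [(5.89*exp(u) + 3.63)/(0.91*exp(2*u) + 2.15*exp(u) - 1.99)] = (-(1.82*exp(u) + 2.15)*(5.89*exp(u) + 3.63) + 5.3599*exp(2*u) + 12.6635*exp(u) - 11.7211)*exp(u)/(0.91*exp(2*u) + 2.15*exp(u) - 1.99)^2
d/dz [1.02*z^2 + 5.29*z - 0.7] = 2.04*z + 5.29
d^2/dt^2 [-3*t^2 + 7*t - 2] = -6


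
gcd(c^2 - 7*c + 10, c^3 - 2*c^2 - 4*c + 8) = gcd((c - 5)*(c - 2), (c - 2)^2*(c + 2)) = c - 2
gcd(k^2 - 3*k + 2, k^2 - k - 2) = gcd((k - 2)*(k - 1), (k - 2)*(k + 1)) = k - 2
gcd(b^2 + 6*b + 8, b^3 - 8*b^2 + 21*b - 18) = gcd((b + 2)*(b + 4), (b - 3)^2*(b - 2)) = 1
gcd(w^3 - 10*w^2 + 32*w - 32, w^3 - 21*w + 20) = w - 4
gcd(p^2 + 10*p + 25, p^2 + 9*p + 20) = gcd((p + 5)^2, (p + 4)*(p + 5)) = p + 5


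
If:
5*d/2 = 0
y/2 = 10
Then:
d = 0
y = 20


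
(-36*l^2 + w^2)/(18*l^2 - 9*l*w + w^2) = (6*l + w)/(-3*l + w)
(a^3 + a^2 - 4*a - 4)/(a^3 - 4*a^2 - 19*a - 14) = (a - 2)/(a - 7)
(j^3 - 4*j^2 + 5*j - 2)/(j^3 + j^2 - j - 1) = (j^2 - 3*j + 2)/(j^2 + 2*j + 1)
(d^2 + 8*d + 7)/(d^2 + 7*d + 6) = (d + 7)/(d + 6)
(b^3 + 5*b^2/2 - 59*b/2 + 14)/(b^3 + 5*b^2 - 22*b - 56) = (b - 1/2)/(b + 2)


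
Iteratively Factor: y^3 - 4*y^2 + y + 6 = (y - 3)*(y^2 - y - 2) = (y - 3)*(y - 2)*(y + 1)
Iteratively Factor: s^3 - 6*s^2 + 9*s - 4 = (s - 1)*(s^2 - 5*s + 4) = (s - 1)^2*(s - 4)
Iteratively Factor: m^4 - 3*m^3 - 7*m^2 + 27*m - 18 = (m - 1)*(m^3 - 2*m^2 - 9*m + 18) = (m - 3)*(m - 1)*(m^2 + m - 6) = (m - 3)*(m - 1)*(m + 3)*(m - 2)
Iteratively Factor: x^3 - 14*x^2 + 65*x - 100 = (x - 5)*(x^2 - 9*x + 20) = (x - 5)*(x - 4)*(x - 5)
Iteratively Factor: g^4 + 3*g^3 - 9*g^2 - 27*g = (g + 3)*(g^3 - 9*g) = g*(g + 3)*(g^2 - 9) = g*(g - 3)*(g + 3)*(g + 3)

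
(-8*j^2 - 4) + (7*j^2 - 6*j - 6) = -j^2 - 6*j - 10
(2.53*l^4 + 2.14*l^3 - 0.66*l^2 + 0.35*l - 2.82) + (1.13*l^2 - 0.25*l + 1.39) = 2.53*l^4 + 2.14*l^3 + 0.47*l^2 + 0.1*l - 1.43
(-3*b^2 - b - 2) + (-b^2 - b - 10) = -4*b^2 - 2*b - 12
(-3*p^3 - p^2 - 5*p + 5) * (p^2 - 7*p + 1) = -3*p^5 + 20*p^4 - p^3 + 39*p^2 - 40*p + 5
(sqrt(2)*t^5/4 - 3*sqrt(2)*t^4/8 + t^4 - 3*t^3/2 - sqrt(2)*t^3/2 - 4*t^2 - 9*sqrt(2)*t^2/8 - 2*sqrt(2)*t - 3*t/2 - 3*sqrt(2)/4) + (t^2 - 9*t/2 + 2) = sqrt(2)*t^5/4 - 3*sqrt(2)*t^4/8 + t^4 - 3*t^3/2 - sqrt(2)*t^3/2 - 3*t^2 - 9*sqrt(2)*t^2/8 - 6*t - 2*sqrt(2)*t - 3*sqrt(2)/4 + 2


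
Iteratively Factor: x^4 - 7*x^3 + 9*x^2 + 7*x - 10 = (x - 1)*(x^3 - 6*x^2 + 3*x + 10) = (x - 1)*(x + 1)*(x^2 - 7*x + 10) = (x - 2)*(x - 1)*(x + 1)*(x - 5)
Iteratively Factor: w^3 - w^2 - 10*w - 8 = (w + 2)*(w^2 - 3*w - 4) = (w + 1)*(w + 2)*(w - 4)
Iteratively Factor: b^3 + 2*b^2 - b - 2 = (b + 1)*(b^2 + b - 2) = (b - 1)*(b + 1)*(b + 2)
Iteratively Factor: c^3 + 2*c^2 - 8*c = (c - 2)*(c^2 + 4*c) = c*(c - 2)*(c + 4)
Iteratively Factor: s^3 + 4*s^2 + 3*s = (s + 3)*(s^2 + s) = (s + 1)*(s + 3)*(s)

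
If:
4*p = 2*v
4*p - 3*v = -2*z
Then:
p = z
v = 2*z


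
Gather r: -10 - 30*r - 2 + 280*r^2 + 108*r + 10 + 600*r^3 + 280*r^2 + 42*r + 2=600*r^3 + 560*r^2 + 120*r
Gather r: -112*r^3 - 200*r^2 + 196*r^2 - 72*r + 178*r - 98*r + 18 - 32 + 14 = -112*r^3 - 4*r^2 + 8*r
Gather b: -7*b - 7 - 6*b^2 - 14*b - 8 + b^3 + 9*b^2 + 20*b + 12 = b^3 + 3*b^2 - b - 3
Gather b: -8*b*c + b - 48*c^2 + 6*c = b*(1 - 8*c) - 48*c^2 + 6*c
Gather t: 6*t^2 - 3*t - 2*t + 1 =6*t^2 - 5*t + 1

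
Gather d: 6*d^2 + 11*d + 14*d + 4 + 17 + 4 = 6*d^2 + 25*d + 25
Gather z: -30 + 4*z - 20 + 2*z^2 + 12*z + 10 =2*z^2 + 16*z - 40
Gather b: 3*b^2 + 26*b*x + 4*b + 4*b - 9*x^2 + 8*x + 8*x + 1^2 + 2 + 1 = 3*b^2 + b*(26*x + 8) - 9*x^2 + 16*x + 4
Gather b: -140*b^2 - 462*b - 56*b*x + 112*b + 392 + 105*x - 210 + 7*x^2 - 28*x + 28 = -140*b^2 + b*(-56*x - 350) + 7*x^2 + 77*x + 210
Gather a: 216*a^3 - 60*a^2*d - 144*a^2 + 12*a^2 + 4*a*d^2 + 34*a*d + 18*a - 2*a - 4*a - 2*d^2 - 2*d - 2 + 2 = 216*a^3 + a^2*(-60*d - 132) + a*(4*d^2 + 34*d + 12) - 2*d^2 - 2*d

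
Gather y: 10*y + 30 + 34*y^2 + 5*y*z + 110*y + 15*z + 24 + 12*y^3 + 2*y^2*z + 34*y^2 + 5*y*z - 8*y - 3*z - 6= 12*y^3 + y^2*(2*z + 68) + y*(10*z + 112) + 12*z + 48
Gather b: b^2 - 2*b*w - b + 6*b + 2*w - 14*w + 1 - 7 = b^2 + b*(5 - 2*w) - 12*w - 6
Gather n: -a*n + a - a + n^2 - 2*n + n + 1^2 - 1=n^2 + n*(-a - 1)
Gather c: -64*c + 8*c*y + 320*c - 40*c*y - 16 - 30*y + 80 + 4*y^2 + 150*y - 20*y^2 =c*(256 - 32*y) - 16*y^2 + 120*y + 64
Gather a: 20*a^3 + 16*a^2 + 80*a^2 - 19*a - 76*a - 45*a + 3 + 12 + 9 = 20*a^3 + 96*a^2 - 140*a + 24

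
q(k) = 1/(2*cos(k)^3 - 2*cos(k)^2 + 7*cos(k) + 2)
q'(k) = (6*sin(k)*cos(k)^2 - 4*sin(k)*cos(k) + 7*sin(k))/(2*cos(k)^3 - 2*cos(k)^2 + 7*cos(k) + 2)^2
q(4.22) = -0.51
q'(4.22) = -2.33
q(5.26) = 0.19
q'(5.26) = -0.19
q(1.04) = 0.19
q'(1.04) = 0.20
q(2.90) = -0.12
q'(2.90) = 0.05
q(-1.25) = 0.25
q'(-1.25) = -0.36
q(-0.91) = 0.17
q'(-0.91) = -0.15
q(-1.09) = 0.20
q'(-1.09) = -0.23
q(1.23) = 0.24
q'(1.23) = 0.34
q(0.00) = 0.11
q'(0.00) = 0.00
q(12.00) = 0.13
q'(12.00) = -0.07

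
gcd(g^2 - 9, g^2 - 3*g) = g - 3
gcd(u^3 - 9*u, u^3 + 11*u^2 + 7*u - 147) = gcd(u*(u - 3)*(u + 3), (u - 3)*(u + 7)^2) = u - 3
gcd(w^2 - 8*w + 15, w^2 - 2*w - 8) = 1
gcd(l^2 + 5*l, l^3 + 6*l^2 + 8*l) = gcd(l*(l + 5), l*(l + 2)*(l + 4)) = l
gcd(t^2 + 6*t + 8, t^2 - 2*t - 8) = t + 2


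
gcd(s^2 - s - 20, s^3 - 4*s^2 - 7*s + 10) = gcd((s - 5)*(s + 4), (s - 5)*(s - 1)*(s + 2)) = s - 5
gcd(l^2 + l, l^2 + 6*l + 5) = l + 1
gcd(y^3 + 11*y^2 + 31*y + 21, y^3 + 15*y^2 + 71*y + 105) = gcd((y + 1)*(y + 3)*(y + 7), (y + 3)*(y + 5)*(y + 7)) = y^2 + 10*y + 21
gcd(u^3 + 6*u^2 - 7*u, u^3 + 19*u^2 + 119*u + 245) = u + 7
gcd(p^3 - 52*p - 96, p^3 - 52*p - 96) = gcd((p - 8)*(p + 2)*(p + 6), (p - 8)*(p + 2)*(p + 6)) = p^3 - 52*p - 96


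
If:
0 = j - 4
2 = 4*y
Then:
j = 4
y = 1/2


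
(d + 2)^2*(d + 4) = d^3 + 8*d^2 + 20*d + 16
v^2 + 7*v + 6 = (v + 1)*(v + 6)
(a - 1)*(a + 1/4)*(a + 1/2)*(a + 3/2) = a^4 + 5*a^3/4 - a^2 - 17*a/16 - 3/16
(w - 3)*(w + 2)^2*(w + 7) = w^4 + 8*w^3 - w^2 - 68*w - 84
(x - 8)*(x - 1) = x^2 - 9*x + 8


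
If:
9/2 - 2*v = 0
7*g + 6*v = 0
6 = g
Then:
No Solution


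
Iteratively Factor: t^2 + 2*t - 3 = (t + 3)*(t - 1)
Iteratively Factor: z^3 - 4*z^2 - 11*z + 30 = (z - 5)*(z^2 + z - 6) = (z - 5)*(z - 2)*(z + 3)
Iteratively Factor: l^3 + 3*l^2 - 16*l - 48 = (l - 4)*(l^2 + 7*l + 12) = (l - 4)*(l + 3)*(l + 4)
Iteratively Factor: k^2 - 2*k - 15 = (k + 3)*(k - 5)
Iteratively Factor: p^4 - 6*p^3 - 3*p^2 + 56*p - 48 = (p - 4)*(p^3 - 2*p^2 - 11*p + 12) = (p - 4)*(p - 1)*(p^2 - p - 12) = (p - 4)*(p - 1)*(p + 3)*(p - 4)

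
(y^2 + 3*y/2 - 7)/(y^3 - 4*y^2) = (y^2 + 3*y/2 - 7)/(y^2*(y - 4))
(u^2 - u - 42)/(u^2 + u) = (u^2 - u - 42)/(u*(u + 1))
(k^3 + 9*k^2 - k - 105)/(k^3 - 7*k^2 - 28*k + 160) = (k^2 + 4*k - 21)/(k^2 - 12*k + 32)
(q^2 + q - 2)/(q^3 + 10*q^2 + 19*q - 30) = (q + 2)/(q^2 + 11*q + 30)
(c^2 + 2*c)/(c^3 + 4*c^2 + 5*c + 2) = c/(c^2 + 2*c + 1)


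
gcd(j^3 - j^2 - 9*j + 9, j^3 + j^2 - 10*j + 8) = j - 1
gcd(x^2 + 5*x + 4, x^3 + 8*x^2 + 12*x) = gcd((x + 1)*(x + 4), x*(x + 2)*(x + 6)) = 1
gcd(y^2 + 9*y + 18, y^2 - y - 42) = y + 6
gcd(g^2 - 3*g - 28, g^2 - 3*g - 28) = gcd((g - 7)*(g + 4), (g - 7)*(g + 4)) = g^2 - 3*g - 28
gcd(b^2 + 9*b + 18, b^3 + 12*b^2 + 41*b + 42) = b + 3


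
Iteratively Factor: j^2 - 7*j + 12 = (j - 4)*(j - 3)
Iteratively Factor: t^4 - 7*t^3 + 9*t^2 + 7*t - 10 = (t - 2)*(t^3 - 5*t^2 - t + 5) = (t - 5)*(t - 2)*(t^2 - 1) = (t - 5)*(t - 2)*(t + 1)*(t - 1)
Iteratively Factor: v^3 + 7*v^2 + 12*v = (v + 3)*(v^2 + 4*v) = (v + 3)*(v + 4)*(v)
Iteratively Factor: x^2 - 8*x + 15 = (x - 5)*(x - 3)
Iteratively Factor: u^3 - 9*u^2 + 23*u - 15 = (u - 1)*(u^2 - 8*u + 15) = (u - 5)*(u - 1)*(u - 3)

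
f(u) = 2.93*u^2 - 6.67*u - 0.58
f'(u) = 5.86*u - 6.67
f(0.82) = -4.08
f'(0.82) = -1.86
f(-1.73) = 19.73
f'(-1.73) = -16.81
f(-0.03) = -0.38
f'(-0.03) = -6.85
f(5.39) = 48.59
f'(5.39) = 24.92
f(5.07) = 40.92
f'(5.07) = 23.04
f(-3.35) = 54.65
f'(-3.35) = -26.30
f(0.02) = -0.71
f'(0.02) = -6.55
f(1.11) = -4.37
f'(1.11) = -0.17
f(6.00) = 64.88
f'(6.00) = 28.49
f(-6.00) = 144.92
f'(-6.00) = -41.83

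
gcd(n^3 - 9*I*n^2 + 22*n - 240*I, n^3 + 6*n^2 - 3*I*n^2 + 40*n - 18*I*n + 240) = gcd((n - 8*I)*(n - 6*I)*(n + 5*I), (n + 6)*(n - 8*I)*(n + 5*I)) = n^2 - 3*I*n + 40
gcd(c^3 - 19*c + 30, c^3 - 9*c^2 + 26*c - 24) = c^2 - 5*c + 6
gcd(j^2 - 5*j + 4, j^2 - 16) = j - 4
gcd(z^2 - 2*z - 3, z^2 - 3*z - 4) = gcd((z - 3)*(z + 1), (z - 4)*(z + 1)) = z + 1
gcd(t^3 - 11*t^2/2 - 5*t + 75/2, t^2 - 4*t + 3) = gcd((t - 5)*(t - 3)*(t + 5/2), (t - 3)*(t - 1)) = t - 3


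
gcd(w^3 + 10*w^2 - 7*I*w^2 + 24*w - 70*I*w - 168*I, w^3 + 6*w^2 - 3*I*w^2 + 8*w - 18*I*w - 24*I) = w + 4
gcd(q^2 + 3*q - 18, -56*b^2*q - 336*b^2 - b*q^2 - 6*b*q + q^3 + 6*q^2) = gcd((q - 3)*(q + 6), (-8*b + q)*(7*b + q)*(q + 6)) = q + 6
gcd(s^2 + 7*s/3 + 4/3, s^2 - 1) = s + 1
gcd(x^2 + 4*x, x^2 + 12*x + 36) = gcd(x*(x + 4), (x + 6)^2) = 1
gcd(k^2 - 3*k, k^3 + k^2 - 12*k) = k^2 - 3*k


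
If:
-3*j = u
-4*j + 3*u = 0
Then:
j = 0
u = 0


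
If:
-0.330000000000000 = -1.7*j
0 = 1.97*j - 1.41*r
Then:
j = 0.19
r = 0.27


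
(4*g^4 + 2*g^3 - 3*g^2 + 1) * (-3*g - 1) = -12*g^5 - 10*g^4 + 7*g^3 + 3*g^2 - 3*g - 1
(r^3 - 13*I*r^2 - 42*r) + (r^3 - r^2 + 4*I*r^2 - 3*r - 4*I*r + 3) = 2*r^3 - r^2 - 9*I*r^2 - 45*r - 4*I*r + 3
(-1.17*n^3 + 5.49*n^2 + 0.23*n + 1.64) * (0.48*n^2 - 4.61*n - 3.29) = -0.5616*n^5 + 8.0289*n^4 - 21.3492*n^3 - 18.3352*n^2 - 8.3171*n - 5.3956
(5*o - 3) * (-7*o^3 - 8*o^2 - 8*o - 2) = -35*o^4 - 19*o^3 - 16*o^2 + 14*o + 6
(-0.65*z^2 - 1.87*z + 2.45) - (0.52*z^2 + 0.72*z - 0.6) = -1.17*z^2 - 2.59*z + 3.05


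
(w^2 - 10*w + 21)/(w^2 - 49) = (w - 3)/(w + 7)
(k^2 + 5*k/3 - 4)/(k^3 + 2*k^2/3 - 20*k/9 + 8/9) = 3*(3*k^2 + 5*k - 12)/(9*k^3 + 6*k^2 - 20*k + 8)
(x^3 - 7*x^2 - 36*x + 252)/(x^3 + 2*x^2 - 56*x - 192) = (x^2 - 13*x + 42)/(x^2 - 4*x - 32)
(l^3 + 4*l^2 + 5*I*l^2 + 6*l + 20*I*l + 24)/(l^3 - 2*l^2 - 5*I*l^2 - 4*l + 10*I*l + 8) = (l^2 + l*(4 + 6*I) + 24*I)/(l^2 + l*(-2 - 4*I) + 8*I)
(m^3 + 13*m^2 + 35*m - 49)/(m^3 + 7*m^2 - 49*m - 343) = (m - 1)/(m - 7)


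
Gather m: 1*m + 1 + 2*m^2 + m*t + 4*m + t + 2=2*m^2 + m*(t + 5) + t + 3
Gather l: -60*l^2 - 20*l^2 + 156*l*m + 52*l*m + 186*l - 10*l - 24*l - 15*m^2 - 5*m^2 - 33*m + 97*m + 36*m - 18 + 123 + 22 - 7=-80*l^2 + l*(208*m + 152) - 20*m^2 + 100*m + 120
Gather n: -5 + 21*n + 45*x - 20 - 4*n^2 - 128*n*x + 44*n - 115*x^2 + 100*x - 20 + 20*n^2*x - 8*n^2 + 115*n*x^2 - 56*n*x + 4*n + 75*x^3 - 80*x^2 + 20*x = n^2*(20*x - 12) + n*(115*x^2 - 184*x + 69) + 75*x^3 - 195*x^2 + 165*x - 45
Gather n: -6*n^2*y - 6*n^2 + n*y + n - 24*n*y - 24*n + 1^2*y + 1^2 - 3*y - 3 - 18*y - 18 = n^2*(-6*y - 6) + n*(-23*y - 23) - 20*y - 20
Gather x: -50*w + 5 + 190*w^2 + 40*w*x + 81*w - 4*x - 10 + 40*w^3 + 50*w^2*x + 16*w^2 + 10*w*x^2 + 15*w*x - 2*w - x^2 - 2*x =40*w^3 + 206*w^2 + 29*w + x^2*(10*w - 1) + x*(50*w^2 + 55*w - 6) - 5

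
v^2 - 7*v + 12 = (v - 4)*(v - 3)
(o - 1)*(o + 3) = o^2 + 2*o - 3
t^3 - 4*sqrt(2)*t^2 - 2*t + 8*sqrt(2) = (t - 4*sqrt(2))*(t - sqrt(2))*(t + sqrt(2))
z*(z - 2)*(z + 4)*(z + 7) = z^4 + 9*z^3 + 6*z^2 - 56*z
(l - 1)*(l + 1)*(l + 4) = l^3 + 4*l^2 - l - 4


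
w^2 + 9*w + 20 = (w + 4)*(w + 5)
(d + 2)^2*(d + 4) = d^3 + 8*d^2 + 20*d + 16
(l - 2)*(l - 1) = l^2 - 3*l + 2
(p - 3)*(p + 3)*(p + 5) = p^3 + 5*p^2 - 9*p - 45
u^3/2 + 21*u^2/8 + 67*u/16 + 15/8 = (u/2 + 1)*(u + 3/4)*(u + 5/2)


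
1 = 1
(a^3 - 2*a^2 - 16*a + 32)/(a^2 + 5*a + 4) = (a^2 - 6*a + 8)/(a + 1)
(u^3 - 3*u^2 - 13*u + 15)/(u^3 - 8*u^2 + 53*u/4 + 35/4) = 4*(u^2 + 2*u - 3)/(4*u^2 - 12*u - 7)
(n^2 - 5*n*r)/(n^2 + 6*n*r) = (n - 5*r)/(n + 6*r)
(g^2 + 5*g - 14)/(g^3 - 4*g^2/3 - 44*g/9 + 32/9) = 9*(g^2 + 5*g - 14)/(9*g^3 - 12*g^2 - 44*g + 32)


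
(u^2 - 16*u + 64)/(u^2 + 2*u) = (u^2 - 16*u + 64)/(u*(u + 2))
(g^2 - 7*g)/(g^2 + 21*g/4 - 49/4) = 4*g*(g - 7)/(4*g^2 + 21*g - 49)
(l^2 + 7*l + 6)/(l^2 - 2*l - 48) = (l + 1)/(l - 8)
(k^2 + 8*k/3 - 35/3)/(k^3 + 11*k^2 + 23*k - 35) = (k - 7/3)/(k^2 + 6*k - 7)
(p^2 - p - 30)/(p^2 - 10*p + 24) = (p + 5)/(p - 4)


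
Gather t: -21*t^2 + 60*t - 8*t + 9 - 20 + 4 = -21*t^2 + 52*t - 7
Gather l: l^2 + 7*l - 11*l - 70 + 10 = l^2 - 4*l - 60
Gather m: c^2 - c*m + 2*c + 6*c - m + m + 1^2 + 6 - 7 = c^2 - c*m + 8*c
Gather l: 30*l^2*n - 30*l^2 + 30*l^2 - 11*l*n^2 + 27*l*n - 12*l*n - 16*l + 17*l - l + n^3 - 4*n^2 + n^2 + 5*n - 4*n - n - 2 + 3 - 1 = 30*l^2*n + l*(-11*n^2 + 15*n) + n^3 - 3*n^2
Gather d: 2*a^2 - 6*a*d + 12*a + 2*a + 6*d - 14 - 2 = 2*a^2 + 14*a + d*(6 - 6*a) - 16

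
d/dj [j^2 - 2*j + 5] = 2*j - 2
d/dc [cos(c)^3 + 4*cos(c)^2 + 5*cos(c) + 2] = (3*sin(c)^2 - 8*cos(c) - 8)*sin(c)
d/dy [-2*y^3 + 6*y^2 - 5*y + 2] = -6*y^2 + 12*y - 5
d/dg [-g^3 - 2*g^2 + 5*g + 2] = -3*g^2 - 4*g + 5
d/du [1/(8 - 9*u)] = 9/(9*u - 8)^2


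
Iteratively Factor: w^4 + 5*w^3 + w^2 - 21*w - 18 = (w + 3)*(w^3 + 2*w^2 - 5*w - 6) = (w + 1)*(w + 3)*(w^2 + w - 6) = (w - 2)*(w + 1)*(w + 3)*(w + 3)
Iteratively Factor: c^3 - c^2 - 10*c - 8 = (c + 1)*(c^2 - 2*c - 8) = (c - 4)*(c + 1)*(c + 2)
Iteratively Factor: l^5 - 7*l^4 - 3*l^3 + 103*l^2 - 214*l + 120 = (l - 1)*(l^4 - 6*l^3 - 9*l^2 + 94*l - 120) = (l - 5)*(l - 1)*(l^3 - l^2 - 14*l + 24) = (l - 5)*(l - 1)*(l + 4)*(l^2 - 5*l + 6) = (l - 5)*(l - 3)*(l - 1)*(l + 4)*(l - 2)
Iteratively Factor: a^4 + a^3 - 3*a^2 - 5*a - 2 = (a - 2)*(a^3 + 3*a^2 + 3*a + 1) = (a - 2)*(a + 1)*(a^2 + 2*a + 1) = (a - 2)*(a + 1)^2*(a + 1)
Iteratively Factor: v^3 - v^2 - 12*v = (v + 3)*(v^2 - 4*v) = (v - 4)*(v + 3)*(v)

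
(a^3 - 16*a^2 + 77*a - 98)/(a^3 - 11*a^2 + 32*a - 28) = (a - 7)/(a - 2)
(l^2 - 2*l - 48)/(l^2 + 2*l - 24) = (l - 8)/(l - 4)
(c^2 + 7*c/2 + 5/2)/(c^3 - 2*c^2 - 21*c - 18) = (c + 5/2)/(c^2 - 3*c - 18)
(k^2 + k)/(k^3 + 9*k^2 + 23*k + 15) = k/(k^2 + 8*k + 15)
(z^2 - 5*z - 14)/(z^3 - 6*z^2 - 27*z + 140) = (z + 2)/(z^2 + z - 20)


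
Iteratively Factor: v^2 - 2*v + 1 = (v - 1)*(v - 1)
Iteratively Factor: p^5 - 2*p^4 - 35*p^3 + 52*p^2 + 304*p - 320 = (p - 5)*(p^4 + 3*p^3 - 20*p^2 - 48*p + 64) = (p - 5)*(p - 4)*(p^3 + 7*p^2 + 8*p - 16) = (p - 5)*(p - 4)*(p + 4)*(p^2 + 3*p - 4) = (p - 5)*(p - 4)*(p - 1)*(p + 4)*(p + 4)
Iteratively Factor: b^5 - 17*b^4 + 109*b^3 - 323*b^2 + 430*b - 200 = (b - 1)*(b^4 - 16*b^3 + 93*b^2 - 230*b + 200) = (b - 2)*(b - 1)*(b^3 - 14*b^2 + 65*b - 100) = (b - 4)*(b - 2)*(b - 1)*(b^2 - 10*b + 25) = (b - 5)*(b - 4)*(b - 2)*(b - 1)*(b - 5)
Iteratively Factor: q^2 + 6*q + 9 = (q + 3)*(q + 3)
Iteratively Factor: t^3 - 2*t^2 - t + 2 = (t - 1)*(t^2 - t - 2) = (t - 2)*(t - 1)*(t + 1)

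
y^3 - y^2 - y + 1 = (y - 1)^2*(y + 1)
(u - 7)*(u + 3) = u^2 - 4*u - 21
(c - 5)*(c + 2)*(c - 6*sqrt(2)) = c^3 - 6*sqrt(2)*c^2 - 3*c^2 - 10*c + 18*sqrt(2)*c + 60*sqrt(2)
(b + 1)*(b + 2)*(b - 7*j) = b^3 - 7*b^2*j + 3*b^2 - 21*b*j + 2*b - 14*j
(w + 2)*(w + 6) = w^2 + 8*w + 12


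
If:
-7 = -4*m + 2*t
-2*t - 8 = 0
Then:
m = -1/4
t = -4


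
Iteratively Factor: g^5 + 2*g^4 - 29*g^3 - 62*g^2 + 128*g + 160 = (g - 2)*(g^4 + 4*g^3 - 21*g^2 - 104*g - 80) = (g - 2)*(g + 1)*(g^3 + 3*g^2 - 24*g - 80) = (g - 5)*(g - 2)*(g + 1)*(g^2 + 8*g + 16) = (g - 5)*(g - 2)*(g + 1)*(g + 4)*(g + 4)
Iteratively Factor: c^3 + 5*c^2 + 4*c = (c + 1)*(c^2 + 4*c) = (c + 1)*(c + 4)*(c)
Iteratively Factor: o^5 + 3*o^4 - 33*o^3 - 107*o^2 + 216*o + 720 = (o - 5)*(o^4 + 8*o^3 + 7*o^2 - 72*o - 144) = (o - 5)*(o - 3)*(o^3 + 11*o^2 + 40*o + 48) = (o - 5)*(o - 3)*(o + 3)*(o^2 + 8*o + 16) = (o - 5)*(o - 3)*(o + 3)*(o + 4)*(o + 4)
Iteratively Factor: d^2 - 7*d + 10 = (d - 2)*(d - 5)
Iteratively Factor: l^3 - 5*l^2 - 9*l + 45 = (l + 3)*(l^2 - 8*l + 15) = (l - 5)*(l + 3)*(l - 3)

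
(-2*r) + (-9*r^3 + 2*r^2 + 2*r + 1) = -9*r^3 + 2*r^2 + 1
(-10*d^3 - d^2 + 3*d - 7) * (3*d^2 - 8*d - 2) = -30*d^5 + 77*d^4 + 37*d^3 - 43*d^2 + 50*d + 14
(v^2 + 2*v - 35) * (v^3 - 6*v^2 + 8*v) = v^5 - 4*v^4 - 39*v^3 + 226*v^2 - 280*v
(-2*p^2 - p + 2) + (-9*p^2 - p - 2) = -11*p^2 - 2*p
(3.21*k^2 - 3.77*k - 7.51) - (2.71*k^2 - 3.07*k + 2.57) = 0.5*k^2 - 0.7*k - 10.08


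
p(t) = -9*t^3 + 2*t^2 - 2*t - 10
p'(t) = -27*t^2 + 4*t - 2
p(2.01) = -79.03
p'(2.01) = -103.04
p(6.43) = -2332.80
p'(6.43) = -1092.59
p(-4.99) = 1168.04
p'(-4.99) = -694.26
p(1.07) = -20.88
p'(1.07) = -28.63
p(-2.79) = 206.61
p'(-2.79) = -223.33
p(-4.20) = 700.47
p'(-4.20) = -495.08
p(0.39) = -11.01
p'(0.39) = -4.55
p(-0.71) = -4.35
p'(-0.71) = -18.45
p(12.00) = -15298.00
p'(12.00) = -3842.00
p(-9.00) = 6731.00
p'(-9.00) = -2225.00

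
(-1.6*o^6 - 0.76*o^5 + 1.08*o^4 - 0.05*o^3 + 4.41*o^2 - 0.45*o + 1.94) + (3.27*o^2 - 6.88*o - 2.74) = -1.6*o^6 - 0.76*o^5 + 1.08*o^4 - 0.05*o^3 + 7.68*o^2 - 7.33*o - 0.8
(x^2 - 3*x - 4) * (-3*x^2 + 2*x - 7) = -3*x^4 + 11*x^3 - x^2 + 13*x + 28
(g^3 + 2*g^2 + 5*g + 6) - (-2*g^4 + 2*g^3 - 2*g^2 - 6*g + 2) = 2*g^4 - g^3 + 4*g^2 + 11*g + 4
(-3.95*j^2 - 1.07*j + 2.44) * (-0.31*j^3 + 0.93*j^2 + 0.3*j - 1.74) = 1.2245*j^5 - 3.3418*j^4 - 2.9365*j^3 + 8.8212*j^2 + 2.5938*j - 4.2456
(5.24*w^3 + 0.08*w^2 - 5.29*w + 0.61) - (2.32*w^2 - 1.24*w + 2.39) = 5.24*w^3 - 2.24*w^2 - 4.05*w - 1.78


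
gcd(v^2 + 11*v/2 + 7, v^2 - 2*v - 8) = v + 2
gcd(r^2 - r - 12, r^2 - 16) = r - 4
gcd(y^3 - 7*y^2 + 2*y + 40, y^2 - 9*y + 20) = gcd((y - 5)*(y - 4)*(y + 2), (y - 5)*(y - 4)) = y^2 - 9*y + 20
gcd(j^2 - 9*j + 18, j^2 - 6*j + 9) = j - 3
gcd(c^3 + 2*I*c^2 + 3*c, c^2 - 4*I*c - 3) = c - I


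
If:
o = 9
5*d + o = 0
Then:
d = -9/5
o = 9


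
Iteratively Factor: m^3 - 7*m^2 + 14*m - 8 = (m - 1)*(m^2 - 6*m + 8) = (m - 4)*(m - 1)*(m - 2)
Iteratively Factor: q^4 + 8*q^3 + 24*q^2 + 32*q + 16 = (q + 2)*(q^3 + 6*q^2 + 12*q + 8) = (q + 2)^2*(q^2 + 4*q + 4) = (q + 2)^3*(q + 2)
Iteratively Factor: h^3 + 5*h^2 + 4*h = (h + 4)*(h^2 + h) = (h + 1)*(h + 4)*(h)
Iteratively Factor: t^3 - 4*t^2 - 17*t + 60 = (t + 4)*(t^2 - 8*t + 15) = (t - 3)*(t + 4)*(t - 5)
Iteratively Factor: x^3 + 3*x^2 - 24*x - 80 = (x + 4)*(x^2 - x - 20) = (x - 5)*(x + 4)*(x + 4)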